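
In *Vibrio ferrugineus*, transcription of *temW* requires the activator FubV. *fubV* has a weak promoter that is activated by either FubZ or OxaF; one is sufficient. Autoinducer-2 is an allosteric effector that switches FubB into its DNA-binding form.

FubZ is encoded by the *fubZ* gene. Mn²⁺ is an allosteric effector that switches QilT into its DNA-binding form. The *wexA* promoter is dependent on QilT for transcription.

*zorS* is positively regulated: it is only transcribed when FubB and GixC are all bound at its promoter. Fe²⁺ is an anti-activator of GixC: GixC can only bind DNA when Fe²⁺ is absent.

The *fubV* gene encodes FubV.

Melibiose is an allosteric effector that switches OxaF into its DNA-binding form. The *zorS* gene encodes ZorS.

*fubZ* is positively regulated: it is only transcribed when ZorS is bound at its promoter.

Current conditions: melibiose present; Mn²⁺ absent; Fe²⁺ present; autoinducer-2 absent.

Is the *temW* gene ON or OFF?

Autoinducer-2 is absent, so FubB is inactive.
Fe²⁺ is present, so GixC is inactive.
Required activator FubB is absent, so *zorS* is not transcribed.
So ZorS is not produced.
Required activator ZorS is absent, so *fubZ* is not transcribed.
So FubZ is not produced.
Melibiose is present, so OxaF is active.
Activator OxaF is present, so *fubV* is transcribed.
So FubV is produced and active.
No repressor is bound and FubV is active, so *temW* is transcribed.

ON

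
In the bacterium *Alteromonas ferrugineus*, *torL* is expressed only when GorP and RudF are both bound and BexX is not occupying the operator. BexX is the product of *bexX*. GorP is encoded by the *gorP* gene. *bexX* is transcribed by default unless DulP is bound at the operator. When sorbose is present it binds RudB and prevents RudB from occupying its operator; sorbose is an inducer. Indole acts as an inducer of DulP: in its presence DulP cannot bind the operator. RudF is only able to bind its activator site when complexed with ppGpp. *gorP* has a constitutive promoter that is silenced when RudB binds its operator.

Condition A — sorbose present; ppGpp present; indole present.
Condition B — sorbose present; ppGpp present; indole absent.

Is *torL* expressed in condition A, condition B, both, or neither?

B only

Condition A:
Sorbose is present, so RudB is inactive.
With no repressor bound, *gorP* is transcribed.
So GorP is produced and active.
ppGpp is present, so RudF is active.
Indole is present, so DulP is inactive.
With no repressor bound, *bexX* is transcribed.
So BexX is produced and active.
With repressor BexX bound, *torL* is not transcribed.
→ *torL* is OFF in A.
Condition B:
Sorbose is present, so RudB is inactive.
With no repressor bound, *gorP* is transcribed.
So GorP is produced and active.
ppGpp is present, so RudF is active.
Indole is absent, so DulP is active.
With repressor DulP bound, *bexX* is not transcribed.
So BexX is not produced.
No repressor is bound and GorP and RudF are active, so *torL* is transcribed.
→ *torL* is ON in B.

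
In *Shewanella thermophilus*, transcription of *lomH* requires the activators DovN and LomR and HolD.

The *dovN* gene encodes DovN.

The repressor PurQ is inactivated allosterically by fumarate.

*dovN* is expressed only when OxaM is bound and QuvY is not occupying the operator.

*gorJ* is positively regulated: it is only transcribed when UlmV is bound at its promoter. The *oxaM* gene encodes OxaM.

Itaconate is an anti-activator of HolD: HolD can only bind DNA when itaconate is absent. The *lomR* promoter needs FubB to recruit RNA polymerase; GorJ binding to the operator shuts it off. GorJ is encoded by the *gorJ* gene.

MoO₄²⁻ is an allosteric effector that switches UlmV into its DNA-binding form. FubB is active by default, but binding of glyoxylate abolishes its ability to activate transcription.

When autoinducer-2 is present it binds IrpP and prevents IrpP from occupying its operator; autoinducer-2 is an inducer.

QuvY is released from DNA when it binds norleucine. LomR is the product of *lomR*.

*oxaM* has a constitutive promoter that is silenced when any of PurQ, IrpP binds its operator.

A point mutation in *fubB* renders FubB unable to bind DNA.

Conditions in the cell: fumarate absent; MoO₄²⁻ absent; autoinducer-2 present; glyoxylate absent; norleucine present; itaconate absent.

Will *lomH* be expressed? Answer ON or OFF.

OFF

Fumarate is absent, so PurQ is active.
Autoinducer-2 is present, so IrpP is inactive.
With repressor PurQ bound, *oxaM* is not transcribed.
So OxaM is not produced.
Norleucine is present, so QuvY is inactive.
Required activator OxaM is absent, so *dovN* is not transcribed.
So DovN is not produced.
FubB is non-functional in this strain, so it has no effect.
MoO₄²⁻ is absent, so UlmV is inactive.
Required activator UlmV is absent, so *gorJ* is not transcribed.
So GorJ is not produced.
Required activator FubB is absent, so *lomR* is not transcribed.
So LomR is not produced.
Itaconate is absent, so HolD is active.
Required activator DovN is absent, so *lomH* is not transcribed.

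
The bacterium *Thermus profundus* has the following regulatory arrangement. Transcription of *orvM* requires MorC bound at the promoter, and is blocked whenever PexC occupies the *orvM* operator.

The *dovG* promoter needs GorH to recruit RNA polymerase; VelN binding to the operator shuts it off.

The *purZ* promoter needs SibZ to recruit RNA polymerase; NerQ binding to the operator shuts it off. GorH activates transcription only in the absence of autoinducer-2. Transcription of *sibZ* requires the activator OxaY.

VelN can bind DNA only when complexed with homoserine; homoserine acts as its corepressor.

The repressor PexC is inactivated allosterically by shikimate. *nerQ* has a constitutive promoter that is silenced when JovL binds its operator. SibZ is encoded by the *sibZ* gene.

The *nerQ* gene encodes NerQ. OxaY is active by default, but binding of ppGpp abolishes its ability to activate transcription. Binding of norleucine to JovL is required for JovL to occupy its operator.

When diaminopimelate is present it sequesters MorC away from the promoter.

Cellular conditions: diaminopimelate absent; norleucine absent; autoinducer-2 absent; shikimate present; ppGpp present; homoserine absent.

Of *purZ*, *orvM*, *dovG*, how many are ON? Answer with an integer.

ppGpp is present, so OxaY is inactive.
Required activator OxaY is absent, so *sibZ* is not transcribed.
So SibZ is not produced.
Norleucine is absent, so JovL is inactive.
With no repressor bound, *nerQ* is transcribed.
So NerQ is produced and active.
With repressor NerQ bound, *purZ* is not transcribed.
→ *purZ* is OFF.
Shikimate is present, so PexC is inactive.
Diaminopimelate is absent, so MorC is active.
No repressor is bound and MorC is active, so *orvM* is transcribed.
→ *orvM* is ON.
Homoserine is absent, so VelN is inactive.
Autoinducer-2 is absent, so GorH is active.
No repressor is bound and GorH is active, so *dovG* is transcribed.
→ *dovG* is ON.
2 of the 3 genes are transcribed.

2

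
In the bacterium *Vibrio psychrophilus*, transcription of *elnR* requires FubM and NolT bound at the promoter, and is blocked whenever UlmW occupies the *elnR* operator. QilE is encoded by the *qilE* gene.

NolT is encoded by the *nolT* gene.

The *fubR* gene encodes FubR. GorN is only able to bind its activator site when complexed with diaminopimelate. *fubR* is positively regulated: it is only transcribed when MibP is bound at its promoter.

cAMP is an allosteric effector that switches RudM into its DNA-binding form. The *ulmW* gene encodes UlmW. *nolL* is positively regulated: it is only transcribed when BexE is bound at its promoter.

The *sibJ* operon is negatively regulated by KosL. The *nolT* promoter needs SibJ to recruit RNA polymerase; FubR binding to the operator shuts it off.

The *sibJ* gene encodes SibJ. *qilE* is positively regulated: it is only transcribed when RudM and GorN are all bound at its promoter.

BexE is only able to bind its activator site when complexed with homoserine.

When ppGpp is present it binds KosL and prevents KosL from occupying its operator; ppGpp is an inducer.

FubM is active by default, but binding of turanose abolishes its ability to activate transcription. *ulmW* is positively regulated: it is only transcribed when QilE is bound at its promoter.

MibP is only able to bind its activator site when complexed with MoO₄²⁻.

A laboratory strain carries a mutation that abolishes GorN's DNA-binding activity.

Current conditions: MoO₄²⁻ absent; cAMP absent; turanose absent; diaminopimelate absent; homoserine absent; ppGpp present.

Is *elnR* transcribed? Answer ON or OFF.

ON

Turanose is absent, so FubM is active.
MoO₄²⁻ is absent, so MibP is inactive.
Required activator MibP is absent, so *fubR* is not transcribed.
So FubR is not produced.
ppGpp is present, so KosL is inactive.
With no repressor bound, *sibJ* is transcribed.
So SibJ is produced and active.
No repressor is bound and SibJ is active, so *nolT* is transcribed.
So NolT is produced and active.
cAMP is absent, so RudM is inactive.
GorN is non-functional in this strain, so it has no effect.
Required activator RudM is absent, so *qilE* is not transcribed.
So QilE is not produced.
Required activator QilE is absent, so *ulmW* is not transcribed.
So UlmW is not produced.
No repressor is bound and FubM and NolT are active, so *elnR* is transcribed.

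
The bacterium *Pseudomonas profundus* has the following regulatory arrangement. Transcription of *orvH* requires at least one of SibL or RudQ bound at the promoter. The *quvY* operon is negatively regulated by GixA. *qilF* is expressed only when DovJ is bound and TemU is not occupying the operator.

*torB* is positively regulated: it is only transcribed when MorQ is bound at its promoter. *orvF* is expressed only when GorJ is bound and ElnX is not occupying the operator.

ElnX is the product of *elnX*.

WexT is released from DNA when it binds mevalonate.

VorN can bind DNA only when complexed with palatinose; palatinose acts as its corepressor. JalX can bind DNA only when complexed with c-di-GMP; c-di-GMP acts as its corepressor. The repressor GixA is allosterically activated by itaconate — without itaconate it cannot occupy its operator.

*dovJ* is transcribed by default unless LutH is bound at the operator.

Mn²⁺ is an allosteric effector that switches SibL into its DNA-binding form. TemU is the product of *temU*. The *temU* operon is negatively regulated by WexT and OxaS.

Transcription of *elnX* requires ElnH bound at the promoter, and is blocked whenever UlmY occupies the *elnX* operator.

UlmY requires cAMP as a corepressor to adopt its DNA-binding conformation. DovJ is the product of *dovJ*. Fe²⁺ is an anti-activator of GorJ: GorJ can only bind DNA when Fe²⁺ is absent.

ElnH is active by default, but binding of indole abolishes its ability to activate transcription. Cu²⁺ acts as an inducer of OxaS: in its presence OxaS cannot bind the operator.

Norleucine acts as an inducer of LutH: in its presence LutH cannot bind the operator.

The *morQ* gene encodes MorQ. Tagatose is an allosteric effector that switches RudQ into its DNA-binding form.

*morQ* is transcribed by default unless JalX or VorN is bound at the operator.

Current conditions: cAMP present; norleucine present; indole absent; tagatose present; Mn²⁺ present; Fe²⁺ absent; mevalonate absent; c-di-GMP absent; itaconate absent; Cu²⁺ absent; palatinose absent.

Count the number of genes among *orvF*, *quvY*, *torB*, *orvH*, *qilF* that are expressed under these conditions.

5

Indole is absent, so ElnH is active.
cAMP is present, so UlmY is active.
With repressor UlmY bound, *elnX* is not transcribed.
So ElnX is not produced.
Fe²⁺ is absent, so GorJ is active.
No repressor is bound and GorJ is active, so *orvF* is transcribed.
→ *orvF* is ON.
Itaconate is absent, so GixA is inactive.
With no repressor bound, *quvY* is transcribed.
→ *quvY* is ON.
c-di-GMP is absent, so JalX is inactive.
Palatinose is absent, so VorN is inactive.
With no repressor bound, *morQ* is transcribed.
So MorQ is produced and active.
No repressor is bound and MorQ is active, so *torB* is transcribed.
→ *torB* is ON.
Mn²⁺ is present, so SibL is active.
Tagatose is present, so RudQ is active.
Activator SibL is present, so *orvH* is transcribed.
→ *orvH* is ON.
Mevalonate is absent, so WexT is active.
Cu²⁺ is absent, so OxaS is active.
With repressor WexT bound, *temU* is not transcribed.
So TemU is not produced.
Norleucine is present, so LutH is inactive.
With no repressor bound, *dovJ* is transcribed.
So DovJ is produced and active.
No repressor is bound and DovJ is active, so *qilF* is transcribed.
→ *qilF* is ON.
5 of the 5 genes are transcribed.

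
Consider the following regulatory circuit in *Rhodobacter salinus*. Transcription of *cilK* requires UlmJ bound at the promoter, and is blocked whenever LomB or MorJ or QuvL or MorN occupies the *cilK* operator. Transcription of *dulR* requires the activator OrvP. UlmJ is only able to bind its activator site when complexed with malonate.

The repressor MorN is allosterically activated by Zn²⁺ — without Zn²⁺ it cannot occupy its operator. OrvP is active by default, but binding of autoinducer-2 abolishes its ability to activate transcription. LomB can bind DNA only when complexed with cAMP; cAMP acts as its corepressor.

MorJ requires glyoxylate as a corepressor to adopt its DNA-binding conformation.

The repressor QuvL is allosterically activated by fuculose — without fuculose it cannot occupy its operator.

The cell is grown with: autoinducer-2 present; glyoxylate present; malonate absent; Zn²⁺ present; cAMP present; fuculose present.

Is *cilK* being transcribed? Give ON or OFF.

cAMP is present, so LomB is active.
Glyoxylate is present, so MorJ is active.
Fuculose is present, so QuvL is active.
Zn²⁺ is present, so MorN is active.
Malonate is absent, so UlmJ is inactive.
With repressor LomB bound, *cilK* is not transcribed.

OFF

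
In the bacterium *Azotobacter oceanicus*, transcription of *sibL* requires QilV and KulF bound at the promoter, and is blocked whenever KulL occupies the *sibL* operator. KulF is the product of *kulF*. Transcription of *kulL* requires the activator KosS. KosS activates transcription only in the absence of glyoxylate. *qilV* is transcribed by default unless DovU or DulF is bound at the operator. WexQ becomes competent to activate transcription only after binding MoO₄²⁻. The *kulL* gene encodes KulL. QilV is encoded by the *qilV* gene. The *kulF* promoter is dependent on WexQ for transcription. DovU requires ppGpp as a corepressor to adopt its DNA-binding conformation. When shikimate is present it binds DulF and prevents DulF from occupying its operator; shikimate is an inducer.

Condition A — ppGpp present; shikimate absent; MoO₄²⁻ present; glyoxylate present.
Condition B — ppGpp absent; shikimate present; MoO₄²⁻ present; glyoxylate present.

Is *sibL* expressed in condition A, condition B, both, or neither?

B only

Condition A:
ppGpp is present, so DovU is active.
Shikimate is absent, so DulF is active.
With repressor DovU bound, *qilV* is not transcribed.
So QilV is not produced.
MoO₄²⁻ is present, so WexQ is active.
No repressor is bound and WexQ is active, so *kulF* is transcribed.
So KulF is produced and active.
Glyoxylate is present, so KosS is inactive.
Required activator KosS is absent, so *kulL* is not transcribed.
So KulL is not produced.
Required activator QilV is absent, so *sibL* is not transcribed.
→ *sibL* is OFF in A.
Condition B:
ppGpp is absent, so DovU is inactive.
Shikimate is present, so DulF is inactive.
With no repressor bound, *qilV* is transcribed.
So QilV is produced and active.
MoO₄²⁻ is present, so WexQ is active.
No repressor is bound and WexQ is active, so *kulF* is transcribed.
So KulF is produced and active.
Glyoxylate is present, so KosS is inactive.
Required activator KosS is absent, so *kulL* is not transcribed.
So KulL is not produced.
No repressor is bound and QilV and KulF are active, so *sibL* is transcribed.
→ *sibL* is ON in B.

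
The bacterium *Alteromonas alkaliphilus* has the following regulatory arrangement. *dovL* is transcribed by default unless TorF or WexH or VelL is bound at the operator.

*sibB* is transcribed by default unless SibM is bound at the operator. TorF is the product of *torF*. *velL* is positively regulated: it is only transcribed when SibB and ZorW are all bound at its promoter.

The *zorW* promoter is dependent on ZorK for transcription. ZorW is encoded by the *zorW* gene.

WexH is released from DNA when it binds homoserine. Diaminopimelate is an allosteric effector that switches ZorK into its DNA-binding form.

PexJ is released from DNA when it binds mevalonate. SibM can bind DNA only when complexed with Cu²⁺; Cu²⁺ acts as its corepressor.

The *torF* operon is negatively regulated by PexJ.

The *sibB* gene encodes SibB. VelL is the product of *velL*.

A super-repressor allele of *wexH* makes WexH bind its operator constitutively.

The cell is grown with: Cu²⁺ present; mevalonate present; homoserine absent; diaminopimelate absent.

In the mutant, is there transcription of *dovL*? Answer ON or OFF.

Mevalonate is present, so PexJ is inactive.
With no repressor bound, *torF* is transcribed.
So TorF is produced and active.
WexH is constitutively active in this strain.
Cu²⁺ is present, so SibM is active.
With repressor SibM bound, *sibB* is not transcribed.
So SibB is not produced.
Diaminopimelate is absent, so ZorK is inactive.
Required activator ZorK is absent, so *zorW* is not transcribed.
So ZorW is not produced.
Required activator SibB is absent, so *velL* is not transcribed.
So VelL is not produced.
With repressor TorF bound, *dovL* is not transcribed.

OFF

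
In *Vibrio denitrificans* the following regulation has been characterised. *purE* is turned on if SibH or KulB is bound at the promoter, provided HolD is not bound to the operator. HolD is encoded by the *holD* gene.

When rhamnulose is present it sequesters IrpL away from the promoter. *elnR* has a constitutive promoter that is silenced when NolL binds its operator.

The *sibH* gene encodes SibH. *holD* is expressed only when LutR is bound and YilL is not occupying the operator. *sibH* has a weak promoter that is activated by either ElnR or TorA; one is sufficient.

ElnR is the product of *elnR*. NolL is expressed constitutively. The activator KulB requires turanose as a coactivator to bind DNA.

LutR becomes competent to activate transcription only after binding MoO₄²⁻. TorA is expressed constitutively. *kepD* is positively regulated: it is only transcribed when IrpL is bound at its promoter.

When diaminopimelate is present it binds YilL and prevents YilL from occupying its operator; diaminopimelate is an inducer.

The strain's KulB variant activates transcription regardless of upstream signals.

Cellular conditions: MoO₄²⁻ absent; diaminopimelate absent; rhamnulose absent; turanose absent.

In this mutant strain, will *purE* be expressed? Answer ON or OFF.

ON

MoO₄²⁻ is absent, so LutR is inactive.
Diaminopimelate is absent, so YilL is active.
With repressor YilL bound, *holD* is not transcribed.
So HolD is not produced.
NolL is produced constitutively and is active.
With repressor NolL bound, *elnR* is not transcribed.
So ElnR is not produced.
TorA is produced constitutively and is active.
Activator TorA is present, so *sibH* is transcribed.
So SibH is produced and active.
KulB is constitutively active in this strain.
Activator SibH is present, so *purE* is transcribed.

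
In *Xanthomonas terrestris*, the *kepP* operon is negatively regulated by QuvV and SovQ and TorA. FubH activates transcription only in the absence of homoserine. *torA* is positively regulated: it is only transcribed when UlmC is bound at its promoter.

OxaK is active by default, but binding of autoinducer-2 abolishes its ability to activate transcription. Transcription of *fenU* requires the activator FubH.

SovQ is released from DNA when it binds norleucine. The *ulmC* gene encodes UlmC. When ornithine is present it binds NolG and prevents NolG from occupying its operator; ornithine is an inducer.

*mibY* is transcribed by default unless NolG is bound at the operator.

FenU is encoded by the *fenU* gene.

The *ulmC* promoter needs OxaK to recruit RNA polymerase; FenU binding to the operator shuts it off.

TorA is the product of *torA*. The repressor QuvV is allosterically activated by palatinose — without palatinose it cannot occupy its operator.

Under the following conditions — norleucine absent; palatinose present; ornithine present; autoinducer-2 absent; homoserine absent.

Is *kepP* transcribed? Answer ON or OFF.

OFF

Palatinose is present, so QuvV is active.
Norleucine is absent, so SovQ is active.
Autoinducer-2 is absent, so OxaK is active.
Homoserine is absent, so FubH is active.
No repressor is bound and FubH is active, so *fenU* is transcribed.
So FenU is produced and active.
With repressor FenU bound, *ulmC* is not transcribed.
So UlmC is not produced.
Required activator UlmC is absent, so *torA* is not transcribed.
So TorA is not produced.
With repressor QuvV bound, *kepP* is not transcribed.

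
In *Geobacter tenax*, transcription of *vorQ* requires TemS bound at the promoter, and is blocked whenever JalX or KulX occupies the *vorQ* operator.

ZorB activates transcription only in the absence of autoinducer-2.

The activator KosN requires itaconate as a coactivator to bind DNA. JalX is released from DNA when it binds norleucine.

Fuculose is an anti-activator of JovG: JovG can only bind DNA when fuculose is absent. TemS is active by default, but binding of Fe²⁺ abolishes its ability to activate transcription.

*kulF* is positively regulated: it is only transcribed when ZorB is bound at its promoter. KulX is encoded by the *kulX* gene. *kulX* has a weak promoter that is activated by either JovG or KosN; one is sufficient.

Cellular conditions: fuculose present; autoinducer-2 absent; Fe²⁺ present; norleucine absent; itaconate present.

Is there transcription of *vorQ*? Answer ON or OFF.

Fe²⁺ is present, so TemS is inactive.
Norleucine is absent, so JalX is active.
Fuculose is present, so JovG is inactive.
Itaconate is present, so KosN is active.
Activator KosN is present, so *kulX* is transcribed.
So KulX is produced and active.
With repressor JalX bound, *vorQ* is not transcribed.

OFF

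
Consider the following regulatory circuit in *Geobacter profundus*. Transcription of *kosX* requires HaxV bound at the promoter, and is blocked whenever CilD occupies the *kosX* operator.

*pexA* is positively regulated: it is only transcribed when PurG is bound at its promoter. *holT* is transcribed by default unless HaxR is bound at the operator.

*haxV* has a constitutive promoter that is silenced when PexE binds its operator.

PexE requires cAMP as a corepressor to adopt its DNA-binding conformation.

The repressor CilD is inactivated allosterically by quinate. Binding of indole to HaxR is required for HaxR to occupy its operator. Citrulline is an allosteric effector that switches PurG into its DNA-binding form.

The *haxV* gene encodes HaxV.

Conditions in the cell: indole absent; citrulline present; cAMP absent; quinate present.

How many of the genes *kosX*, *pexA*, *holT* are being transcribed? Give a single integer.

3

cAMP is absent, so PexE is inactive.
With no repressor bound, *haxV* is transcribed.
So HaxV is produced and active.
Quinate is present, so CilD is inactive.
No repressor is bound and HaxV is active, so *kosX* is transcribed.
→ *kosX* is ON.
Citrulline is present, so PurG is active.
No repressor is bound and PurG is active, so *pexA* is transcribed.
→ *pexA* is ON.
Indole is absent, so HaxR is inactive.
With no repressor bound, *holT* is transcribed.
→ *holT* is ON.
3 of the 3 genes are transcribed.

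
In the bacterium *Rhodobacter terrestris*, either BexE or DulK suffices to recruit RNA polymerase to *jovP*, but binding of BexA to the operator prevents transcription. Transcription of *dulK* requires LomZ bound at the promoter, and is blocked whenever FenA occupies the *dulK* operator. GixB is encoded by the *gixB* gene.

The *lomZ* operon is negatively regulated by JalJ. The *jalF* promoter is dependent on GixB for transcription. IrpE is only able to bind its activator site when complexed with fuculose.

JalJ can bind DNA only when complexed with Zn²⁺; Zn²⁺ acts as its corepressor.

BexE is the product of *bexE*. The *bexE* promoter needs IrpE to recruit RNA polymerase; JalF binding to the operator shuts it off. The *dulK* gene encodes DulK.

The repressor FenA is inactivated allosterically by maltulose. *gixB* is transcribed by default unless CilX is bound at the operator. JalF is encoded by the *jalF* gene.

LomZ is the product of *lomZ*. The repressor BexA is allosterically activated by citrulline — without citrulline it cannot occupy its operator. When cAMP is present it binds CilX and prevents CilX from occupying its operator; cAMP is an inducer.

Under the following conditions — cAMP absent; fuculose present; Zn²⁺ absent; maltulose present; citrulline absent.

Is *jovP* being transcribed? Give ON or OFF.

ON

Citrulline is absent, so BexA is inactive.
Fuculose is present, so IrpE is active.
cAMP is absent, so CilX is active.
With repressor CilX bound, *gixB* is not transcribed.
So GixB is not produced.
Required activator GixB is absent, so *jalF* is not transcribed.
So JalF is not produced.
No repressor is bound and IrpE is active, so *bexE* is transcribed.
So BexE is produced and active.
Zn²⁺ is absent, so JalJ is inactive.
With no repressor bound, *lomZ* is transcribed.
So LomZ is produced and active.
Maltulose is present, so FenA is inactive.
No repressor is bound and LomZ is active, so *dulK* is transcribed.
So DulK is produced and active.
Activator BexE is present, so *jovP* is transcribed.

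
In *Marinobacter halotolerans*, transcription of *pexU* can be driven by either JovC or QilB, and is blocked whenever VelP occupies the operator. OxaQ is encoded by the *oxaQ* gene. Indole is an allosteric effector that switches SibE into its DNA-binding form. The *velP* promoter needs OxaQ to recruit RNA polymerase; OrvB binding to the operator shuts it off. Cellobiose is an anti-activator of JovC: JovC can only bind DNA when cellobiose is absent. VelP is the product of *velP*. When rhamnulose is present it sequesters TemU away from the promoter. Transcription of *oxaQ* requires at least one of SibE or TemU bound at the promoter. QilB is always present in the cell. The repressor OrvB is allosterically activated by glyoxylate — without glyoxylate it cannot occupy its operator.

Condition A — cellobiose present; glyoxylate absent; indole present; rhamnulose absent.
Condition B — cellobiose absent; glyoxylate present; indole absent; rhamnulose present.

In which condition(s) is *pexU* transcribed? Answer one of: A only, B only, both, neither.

B only

Condition A:
Cellobiose is present, so JovC is inactive.
Glyoxylate is absent, so OrvB is inactive.
Indole is present, so SibE is active.
Rhamnulose is absent, so TemU is active.
Activator SibE is present, so *oxaQ* is transcribed.
So OxaQ is produced and active.
No repressor is bound and OxaQ is active, so *velP* is transcribed.
So VelP is produced and active.
QilB is produced constitutively and is active.
With repressor VelP bound, *pexU* is not transcribed.
→ *pexU* is OFF in A.
Condition B:
Cellobiose is absent, so JovC is active.
Glyoxylate is present, so OrvB is active.
Indole is absent, so SibE is inactive.
Rhamnulose is present, so TemU is inactive.
No activator is available at the *oxaQ* promoter, so *oxaQ* is not transcribed.
So OxaQ is not produced.
With repressor OrvB bound, *velP* is not transcribed.
So VelP is not produced.
QilB is produced constitutively and is active.
Activator JovC is present, so *pexU* is transcribed.
→ *pexU* is ON in B.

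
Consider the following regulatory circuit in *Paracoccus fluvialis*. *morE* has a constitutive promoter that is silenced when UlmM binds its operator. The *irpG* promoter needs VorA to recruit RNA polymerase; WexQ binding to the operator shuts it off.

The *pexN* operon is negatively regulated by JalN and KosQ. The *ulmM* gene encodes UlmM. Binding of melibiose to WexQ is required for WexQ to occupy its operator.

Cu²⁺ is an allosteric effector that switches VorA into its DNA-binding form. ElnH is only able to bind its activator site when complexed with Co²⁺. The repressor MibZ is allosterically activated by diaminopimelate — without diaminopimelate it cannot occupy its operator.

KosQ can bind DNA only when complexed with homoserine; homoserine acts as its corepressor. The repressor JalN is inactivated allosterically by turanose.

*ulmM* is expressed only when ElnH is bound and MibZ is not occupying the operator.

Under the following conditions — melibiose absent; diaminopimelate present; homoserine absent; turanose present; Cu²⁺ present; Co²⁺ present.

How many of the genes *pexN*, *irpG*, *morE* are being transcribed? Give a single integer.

3

Turanose is present, so JalN is inactive.
Homoserine is absent, so KosQ is inactive.
With no repressor bound, *pexN* is transcribed.
→ *pexN* is ON.
Melibiose is absent, so WexQ is inactive.
Cu²⁺ is present, so VorA is active.
No repressor is bound and VorA is active, so *irpG* is transcribed.
→ *irpG* is ON.
Co²⁺ is present, so ElnH is active.
Diaminopimelate is present, so MibZ is active.
With repressor MibZ bound, *ulmM* is not transcribed.
So UlmM is not produced.
With no repressor bound, *morE* is transcribed.
→ *morE* is ON.
3 of the 3 genes are transcribed.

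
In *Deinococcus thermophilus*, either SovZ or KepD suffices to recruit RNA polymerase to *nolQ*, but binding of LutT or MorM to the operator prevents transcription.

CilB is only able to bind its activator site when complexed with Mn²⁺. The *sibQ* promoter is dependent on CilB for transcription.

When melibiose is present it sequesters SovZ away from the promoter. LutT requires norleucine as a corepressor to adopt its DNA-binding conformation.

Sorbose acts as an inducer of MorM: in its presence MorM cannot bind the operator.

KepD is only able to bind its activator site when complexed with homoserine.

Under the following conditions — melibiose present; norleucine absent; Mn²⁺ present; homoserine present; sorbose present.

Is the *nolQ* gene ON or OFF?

Melibiose is present, so SovZ is inactive.
Norleucine is absent, so LutT is inactive.
Sorbose is present, so MorM is inactive.
Homoserine is present, so KepD is active.
Activator KepD is present, so *nolQ* is transcribed.

ON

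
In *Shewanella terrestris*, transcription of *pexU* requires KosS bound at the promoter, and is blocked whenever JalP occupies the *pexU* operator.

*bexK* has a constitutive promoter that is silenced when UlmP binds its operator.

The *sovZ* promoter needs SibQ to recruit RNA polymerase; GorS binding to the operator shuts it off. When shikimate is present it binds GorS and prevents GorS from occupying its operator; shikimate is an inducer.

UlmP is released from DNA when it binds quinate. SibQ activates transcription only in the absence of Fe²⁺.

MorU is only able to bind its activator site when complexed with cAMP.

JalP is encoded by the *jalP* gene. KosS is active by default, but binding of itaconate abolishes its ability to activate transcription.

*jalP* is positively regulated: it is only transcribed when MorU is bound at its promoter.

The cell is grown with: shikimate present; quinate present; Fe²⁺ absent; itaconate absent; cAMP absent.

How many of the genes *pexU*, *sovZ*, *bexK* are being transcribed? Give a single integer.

Itaconate is absent, so KosS is active.
cAMP is absent, so MorU is inactive.
Required activator MorU is absent, so *jalP* is not transcribed.
So JalP is not produced.
No repressor is bound and KosS is active, so *pexU* is transcribed.
→ *pexU* is ON.
Fe²⁺ is absent, so SibQ is active.
Shikimate is present, so GorS is inactive.
No repressor is bound and SibQ is active, so *sovZ* is transcribed.
→ *sovZ* is ON.
Quinate is present, so UlmP is inactive.
With no repressor bound, *bexK* is transcribed.
→ *bexK* is ON.
3 of the 3 genes are transcribed.

3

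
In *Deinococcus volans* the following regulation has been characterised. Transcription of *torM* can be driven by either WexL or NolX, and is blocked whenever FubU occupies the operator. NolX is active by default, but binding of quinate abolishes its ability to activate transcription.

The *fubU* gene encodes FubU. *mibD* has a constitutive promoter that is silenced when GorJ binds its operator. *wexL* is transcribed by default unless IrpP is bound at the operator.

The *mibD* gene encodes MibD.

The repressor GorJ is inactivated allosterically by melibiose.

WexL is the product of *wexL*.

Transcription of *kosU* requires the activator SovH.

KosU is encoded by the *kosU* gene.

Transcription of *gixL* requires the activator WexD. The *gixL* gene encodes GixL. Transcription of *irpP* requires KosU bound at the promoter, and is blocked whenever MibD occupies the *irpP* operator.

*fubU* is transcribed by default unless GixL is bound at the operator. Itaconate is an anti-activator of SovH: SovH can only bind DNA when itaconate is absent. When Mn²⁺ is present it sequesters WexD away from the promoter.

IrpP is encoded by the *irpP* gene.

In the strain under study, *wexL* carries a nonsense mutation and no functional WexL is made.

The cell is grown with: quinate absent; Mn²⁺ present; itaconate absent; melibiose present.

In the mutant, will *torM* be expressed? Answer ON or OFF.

OFF

WexL is non-functional in this strain, so it has no effect.
Mn²⁺ is present, so WexD is inactive.
Required activator WexD is absent, so *gixL* is not transcribed.
So GixL is not produced.
With no repressor bound, *fubU* is transcribed.
So FubU is produced and active.
Quinate is absent, so NolX is active.
With repressor FubU bound, *torM* is not transcribed.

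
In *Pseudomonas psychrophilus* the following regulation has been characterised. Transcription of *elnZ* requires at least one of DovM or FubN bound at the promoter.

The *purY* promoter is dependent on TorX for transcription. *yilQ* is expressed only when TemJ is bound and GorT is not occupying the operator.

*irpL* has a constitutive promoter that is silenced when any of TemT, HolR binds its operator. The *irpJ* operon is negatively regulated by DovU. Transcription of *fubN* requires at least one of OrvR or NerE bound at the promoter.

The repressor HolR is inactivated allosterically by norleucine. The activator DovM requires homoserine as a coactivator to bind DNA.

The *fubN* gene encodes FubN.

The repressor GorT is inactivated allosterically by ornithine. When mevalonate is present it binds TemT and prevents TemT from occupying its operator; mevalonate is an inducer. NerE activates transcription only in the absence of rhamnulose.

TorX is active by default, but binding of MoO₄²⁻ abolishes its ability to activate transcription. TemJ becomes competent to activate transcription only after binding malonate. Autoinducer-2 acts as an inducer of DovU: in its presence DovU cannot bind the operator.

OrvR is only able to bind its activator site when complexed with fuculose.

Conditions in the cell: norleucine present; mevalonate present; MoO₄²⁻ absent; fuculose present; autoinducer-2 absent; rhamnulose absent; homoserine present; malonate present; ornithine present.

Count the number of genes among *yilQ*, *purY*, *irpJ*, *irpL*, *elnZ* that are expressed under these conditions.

4

Ornithine is present, so GorT is inactive.
Malonate is present, so TemJ is active.
No repressor is bound and TemJ is active, so *yilQ* is transcribed.
→ *yilQ* is ON.
MoO₄²⁻ is absent, so TorX is active.
No repressor is bound and TorX is active, so *purY* is transcribed.
→ *purY* is ON.
Autoinducer-2 is absent, so DovU is active.
With repressor DovU bound, *irpJ* is not transcribed.
→ *irpJ* is OFF.
Mevalonate is present, so TemT is inactive.
Norleucine is present, so HolR is inactive.
With no repressor bound, *irpL* is transcribed.
→ *irpL* is ON.
Homoserine is present, so DovM is active.
Fuculose is present, so OrvR is active.
Rhamnulose is absent, so NerE is active.
Activator OrvR is present, so *fubN* is transcribed.
So FubN is produced and active.
Activator DovM is present, so *elnZ* is transcribed.
→ *elnZ* is ON.
4 of the 5 genes are transcribed.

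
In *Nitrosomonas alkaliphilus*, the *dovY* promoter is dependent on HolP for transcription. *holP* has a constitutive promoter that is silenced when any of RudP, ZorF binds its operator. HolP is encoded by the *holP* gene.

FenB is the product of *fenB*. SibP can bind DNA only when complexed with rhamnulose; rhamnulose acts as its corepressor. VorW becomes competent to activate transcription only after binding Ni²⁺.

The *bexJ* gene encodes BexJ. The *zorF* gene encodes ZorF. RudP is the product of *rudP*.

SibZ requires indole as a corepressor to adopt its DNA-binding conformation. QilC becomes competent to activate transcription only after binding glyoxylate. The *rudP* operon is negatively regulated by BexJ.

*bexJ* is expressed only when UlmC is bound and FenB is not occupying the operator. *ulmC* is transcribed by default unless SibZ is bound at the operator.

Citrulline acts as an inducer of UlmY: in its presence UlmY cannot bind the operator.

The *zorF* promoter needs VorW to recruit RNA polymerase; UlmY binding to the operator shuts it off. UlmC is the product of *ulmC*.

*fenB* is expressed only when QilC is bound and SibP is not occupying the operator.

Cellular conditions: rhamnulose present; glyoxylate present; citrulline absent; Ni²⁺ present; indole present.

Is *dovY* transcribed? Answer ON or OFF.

OFF

Indole is present, so SibZ is active.
With repressor SibZ bound, *ulmC* is not transcribed.
So UlmC is not produced.
Glyoxylate is present, so QilC is active.
Rhamnulose is present, so SibP is active.
With repressor SibP bound, *fenB* is not transcribed.
So FenB is not produced.
Required activator UlmC is absent, so *bexJ* is not transcribed.
So BexJ is not produced.
With no repressor bound, *rudP* is transcribed.
So RudP is produced and active.
Ni²⁺ is present, so VorW is active.
Citrulline is absent, so UlmY is active.
With repressor UlmY bound, *zorF* is not transcribed.
So ZorF is not produced.
With repressor RudP bound, *holP* is not transcribed.
So HolP is not produced.
Required activator HolP is absent, so *dovY* is not transcribed.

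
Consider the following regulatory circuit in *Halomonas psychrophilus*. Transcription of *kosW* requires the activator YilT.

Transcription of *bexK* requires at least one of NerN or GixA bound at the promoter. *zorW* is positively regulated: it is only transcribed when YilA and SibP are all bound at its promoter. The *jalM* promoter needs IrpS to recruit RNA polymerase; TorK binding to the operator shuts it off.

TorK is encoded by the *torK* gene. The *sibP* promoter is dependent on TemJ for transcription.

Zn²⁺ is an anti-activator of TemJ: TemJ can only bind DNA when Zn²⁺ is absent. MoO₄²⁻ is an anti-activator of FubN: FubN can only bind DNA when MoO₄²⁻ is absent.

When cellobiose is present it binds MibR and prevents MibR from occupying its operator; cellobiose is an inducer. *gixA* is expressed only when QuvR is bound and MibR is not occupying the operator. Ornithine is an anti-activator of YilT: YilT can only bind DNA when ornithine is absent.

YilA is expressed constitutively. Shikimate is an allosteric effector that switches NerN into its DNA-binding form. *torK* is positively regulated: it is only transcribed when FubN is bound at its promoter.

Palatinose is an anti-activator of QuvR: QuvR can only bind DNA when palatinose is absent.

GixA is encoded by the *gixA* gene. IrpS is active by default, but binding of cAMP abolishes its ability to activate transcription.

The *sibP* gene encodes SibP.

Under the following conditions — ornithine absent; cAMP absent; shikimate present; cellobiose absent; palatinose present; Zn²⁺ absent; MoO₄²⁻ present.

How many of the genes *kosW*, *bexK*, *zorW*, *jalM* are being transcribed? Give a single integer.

4

Ornithine is absent, so YilT is active.
No repressor is bound and YilT is active, so *kosW* is transcribed.
→ *kosW* is ON.
Shikimate is present, so NerN is active.
Palatinose is present, so QuvR is inactive.
Cellobiose is absent, so MibR is active.
With repressor MibR bound, *gixA* is not transcribed.
So GixA is not produced.
Activator NerN is present, so *bexK* is transcribed.
→ *bexK* is ON.
YilA is produced constitutively and is active.
Zn²⁺ is absent, so TemJ is active.
No repressor is bound and TemJ is active, so *sibP* is transcribed.
So SibP is produced and active.
No repressor is bound and YilA and SibP are active, so *zorW* is transcribed.
→ *zorW* is ON.
MoO₄²⁻ is present, so FubN is inactive.
Required activator FubN is absent, so *torK* is not transcribed.
So TorK is not produced.
cAMP is absent, so IrpS is active.
No repressor is bound and IrpS is active, so *jalM* is transcribed.
→ *jalM* is ON.
4 of the 4 genes are transcribed.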